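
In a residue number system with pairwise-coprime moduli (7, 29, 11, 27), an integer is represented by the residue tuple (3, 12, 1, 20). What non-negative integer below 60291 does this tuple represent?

32231

Combine the congruences pairwise.
From x ≡ 3 (mod 7) write x = 3 + 7t. Substituting into x ≡ 12 (mod 29) gives 7t ≡ 9 (mod 29), and since 7⁻¹ ≡ 25 (mod 29), t ≡ 22. Hence x ≡ 3 + 7·22 = 157 (mod 203).
From x ≡ 157 (mod 203) write x = 157 + 203t. Substituting into x ≡ 1 (mod 11) gives 203t ≡ 9 (mod 11), and since 5⁻¹ ≡ 9 (mod 11), t ≡ 4. Hence x ≡ 157 + 203·4 = 969 (mod 2233).
From x ≡ 969 (mod 2233) write x = 969 + 2233t. Substituting into x ≡ 20 (mod 27) gives 2233t ≡ 23 (mod 27), and since 19⁻¹ ≡ 10 (mod 27), t ≡ 14. Hence x ≡ 969 + 2233·14 = 32231 (mod 60291).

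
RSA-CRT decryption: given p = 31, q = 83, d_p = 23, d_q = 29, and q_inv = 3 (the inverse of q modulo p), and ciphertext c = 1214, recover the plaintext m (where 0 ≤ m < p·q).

m₁ = c^(d_p) mod p: c ≡ 5 (mod 31), and 5^23 mod 31 = 25.
m₂ = c^(d_q) mod q: c ≡ 52 (mod 83), and 52^29 mod 83 = 13.
h = q_inv·(m₁ − m₂) mod p = 3·(25 − 13) mod 31 = 5.
m = m₂ + h·q = 13 + 5·83 = 428.

428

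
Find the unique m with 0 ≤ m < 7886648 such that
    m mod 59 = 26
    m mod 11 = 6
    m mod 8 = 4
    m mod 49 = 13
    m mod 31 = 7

6931700

The moduli are pairwise coprime; N = 59·11·8·49·31 = 7886648.
N/59 = 133672; 133672 ≡ 37 (mod 59); 37·8 ≡ 1, so inverse 8.
N/11 = 716968; 716968 ≡ 10 (mod 11); 10·10 ≡ 1, so inverse 10.
N/8 = 985831; 985831 ≡ 7 (mod 8); 7·7 ≡ 1, so inverse 7.
N/49 = 160952; 160952 ≡ 36 (mod 49); 36·15 ≡ 1, so inverse 15.
N/31 = 254408; 254408 ≡ 22 (mod 31); 22·24 ≡ 1, so inverse 24.
m ≡ 26·133672·8 + 6·716968·10 + 4·985831·7 + 13·160952·15 + 7·254408·24 = 172551308.
172551308 mod 7886648 = 6931700.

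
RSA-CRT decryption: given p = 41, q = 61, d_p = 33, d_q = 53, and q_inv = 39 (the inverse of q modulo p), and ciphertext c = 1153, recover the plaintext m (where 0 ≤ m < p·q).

941

m₁ = c^(d_p) mod p: c ≡ 5 (mod 41), and 5^33 mod 41 = 39.
m₂ = c^(d_q) mod q: c ≡ 55 (mod 61), and 55^53 mod 61 = 26.
h = q_inv·(m₁ − m₂) mod p = 39·(39 − 26) mod 41 = 15.
m = m₂ + h·q = 26 + 15·61 = 941.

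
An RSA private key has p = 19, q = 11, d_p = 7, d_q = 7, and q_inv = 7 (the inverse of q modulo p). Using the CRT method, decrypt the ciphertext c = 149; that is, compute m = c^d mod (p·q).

74

m₁ = c^(d_p) mod p: c ≡ 16 (mod 19), and 16^7 mod 19 = 17.
m₂ = c^(d_q) mod q: c ≡ 6 (mod 11), and 6^7 mod 11 = 8.
h = q_inv·(m₁ − m₂) mod p = 7·(17 − 8) mod 19 = 6.
m = m₂ + h·q = 8 + 6·11 = 74.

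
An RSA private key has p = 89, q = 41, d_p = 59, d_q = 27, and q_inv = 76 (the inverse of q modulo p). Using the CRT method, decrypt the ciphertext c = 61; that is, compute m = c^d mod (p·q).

992

m₁ = c^(d_p) mod p: c ≡ 61 (mod 89), and 61^59 mod 89 = 13.
m₂ = c^(d_q) mod q: c ≡ 20 (mod 41), and 20^27 mod 41 = 8.
h = q_inv·(m₁ − m₂) mod p = 76·(13 − 8) mod 89 = 24.
m = m₂ + h·q = 8 + 24·41 = 992.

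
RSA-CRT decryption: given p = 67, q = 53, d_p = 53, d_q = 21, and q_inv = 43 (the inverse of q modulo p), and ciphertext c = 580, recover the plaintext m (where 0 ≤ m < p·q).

m₁ = c^(d_p) mod p: c ≡ 44 (mod 67), and 44^53 mod 67 = 34.
m₂ = c^(d_q) mod q: c ≡ 50 (mod 53), and 50^21 mod 53 = 12.
h = q_inv·(m₁ − m₂) mod p = 43·(34 − 12) mod 67 = 8.
m = m₂ + h·q = 12 + 8·53 = 436.

436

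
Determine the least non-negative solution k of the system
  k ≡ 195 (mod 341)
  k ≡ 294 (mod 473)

gcd(341, 473) = 11 and 11 | (294 − 195), so the pair is consistent; merging gives k ≡ 3605 (mod 14663), where 14663 = lcm(341, 473).
The solution is unique modulo lcm(341, 473) = 14663.

3605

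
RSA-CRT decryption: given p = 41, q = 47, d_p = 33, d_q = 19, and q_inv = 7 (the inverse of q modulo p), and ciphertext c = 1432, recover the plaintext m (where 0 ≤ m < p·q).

981

m₁ = c^(d_p) mod p: c ≡ 38 (mod 41), and 38^33 mod 41 = 38.
m₂ = c^(d_q) mod q: c ≡ 22 (mod 47), and 22^19 mod 47 = 41.
h = q_inv·(m₁ − m₂) mod p = 7·(38 − 41) mod 41 = 20.
m = m₂ + h·q = 41 + 20·47 = 981.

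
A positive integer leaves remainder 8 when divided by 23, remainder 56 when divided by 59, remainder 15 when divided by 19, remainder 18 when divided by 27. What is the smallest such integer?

37521

From k ≡ 8 (mod 23) write k = 8 + 23t. Substituting into k ≡ 56 (mod 59) gives 23t ≡ 48 (mod 59), and since 23⁻¹ ≡ 18 (mod 59), t ≡ 38. Hence k ≡ 8 + 23·38 = 882 (mod 1357).
From k ≡ 882 (mod 1357) write k = 882 + 1357t. Substituting into k ≡ 15 (mod 19) gives 1357t ≡ 7 (mod 19), and since 8⁻¹ ≡ 12 (mod 19), t ≡ 8. Hence k ≡ 882 + 1357·8 = 11738 (mod 25783).
From k ≡ 11738 (mod 25783) write k = 11738 + 25783t. Substituting into k ≡ 18 (mod 27) gives 25783t ≡ 25 (mod 27), and since 25⁻¹ ≡ 13 (mod 27), t ≡ 1. Hence k ≡ 11738 + 25783·1 = 37521 (mod 696141).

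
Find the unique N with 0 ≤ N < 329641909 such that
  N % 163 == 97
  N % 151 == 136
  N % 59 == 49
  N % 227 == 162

134319921

From N ≡ 97 (mod 163) write N = 97 + 163t. Substituting into N ≡ 136 (mod 151) gives 163t ≡ 39 (mod 151), and since 12⁻¹ ≡ 63 (mod 151), t ≡ 41. Hence N ≡ 97 + 163·41 = 6780 (mod 24613).
From N ≡ 6780 (mod 24613) write N = 6780 + 24613t. Substituting into N ≡ 49 (mod 59) gives 24613t ≡ 54 (mod 59), and since 10⁻¹ ≡ 6 (mod 59), t ≡ 29. Hence N ≡ 6780 + 24613·29 = 720557 (mod 1452167).
From N ≡ 720557 (mod 1452167) write N = 720557 + 1452167t. Substituting into N ≡ 162 (mod 227) gives 1452167t ≡ 103 (mod 227), and since 48⁻¹ ≡ 175 (mod 227), t ≡ 92. Hence N ≡ 720557 + 1452167·92 = 134319921 (mod 329641909).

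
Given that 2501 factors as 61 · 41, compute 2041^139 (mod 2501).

1854

Mod 61: 2041 ≡ 28; by Fermat, exponent reduces to 139 mod 60 = 19; 28^19 ≡ 24 (mod 61).
Mod 41: 2041 ≡ 32; by Fermat, exponent reduces to 139 mod 40 = 19; 32^19 ≡ 9 (mod 41).
Combine by CRT: x ≡ 24 (mod 61), x ≡ 9 (mod 41) ⇒ x ≡ 1854 (mod 2501).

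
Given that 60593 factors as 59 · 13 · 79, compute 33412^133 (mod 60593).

Mod 59: 33412 ≡ 18; by Fermat, exponent reduces to 133 mod 58 = 17; 18^17 ≡ 54 (mod 59).
Mod 13: 33412 ≡ 2; by Fermat, exponent reduces to 133 mod 12 = 1; 2^1 ≡ 2 (mod 13).
Mod 79: 33412 ≡ 74; by Fermat, exponent reduces to 133 mod 78 = 55; 74^55 ≡ 48 (mod 79).
Combine by CRT: x ≡ 54 (mod 59), x ≡ 2 (mod 13), x ≡ 48 (mod 79) ⇒ x ≡ 10792 (mod 60593).

10792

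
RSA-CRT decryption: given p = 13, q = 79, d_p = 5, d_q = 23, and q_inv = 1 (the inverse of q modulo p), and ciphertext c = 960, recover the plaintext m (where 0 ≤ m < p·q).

150

m₁ = c^(d_p) mod p: c ≡ 11 (mod 13), and 11^5 mod 13 = 7.
m₂ = c^(d_q) mod q: c ≡ 12 (mod 79), and 12^23 mod 79 = 71.
h = q_inv·(m₁ − m₂) mod p = 1·(7 − 71) mod 13 = 1.
m = m₂ + h·q = 71 + 1·79 = 150.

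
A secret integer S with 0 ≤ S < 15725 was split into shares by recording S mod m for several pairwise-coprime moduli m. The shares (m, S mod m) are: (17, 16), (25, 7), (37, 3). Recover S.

13582

The moduli are pairwise coprime; N = 17·25·37 = 15725.
N/17 = 925; 925 ≡ 7 (mod 17); 7·5 ≡ 1, so inverse 5.
N/25 = 629; 629 ≡ 4 (mod 25); 4·19 ≡ 1, so inverse 19.
N/37 = 425; 425 ≡ 18 (mod 37); 18·35 ≡ 1, so inverse 35.
S ≡ 16·925·5 + 7·629·19 + 3·425·35 = 202282.
202282 mod 15725 = 13582.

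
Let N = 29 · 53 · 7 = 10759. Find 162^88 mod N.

9745

Mod 29: 162 ≡ 17; by Fermat, exponent reduces to 88 mod 28 = 4; 17^4 ≡ 1 (mod 29).
Mod 53: 162 ≡ 3; by Fermat, exponent reduces to 88 mod 52 = 36; 3^36 ≡ 46 (mod 53).
Mod 7: 162 ≡ 1; by Fermat, exponent reduces to 88 mod 6 = 4; 1^4 ≡ 1 (mod 7).
Combine by CRT: x ≡ 1 (mod 29), x ≡ 46 (mod 53), x ≡ 1 (mod 7) ⇒ x ≡ 9745 (mod 10759).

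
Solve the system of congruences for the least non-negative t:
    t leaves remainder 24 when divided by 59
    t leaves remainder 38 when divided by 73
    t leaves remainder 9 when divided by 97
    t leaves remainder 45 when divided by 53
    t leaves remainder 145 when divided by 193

2432839064

From t ≡ 24 (mod 59) write t = 24 + 59s. Substituting into t ≡ 38 (mod 73) gives 59s ≡ 14 (mod 73), and since 59⁻¹ ≡ 26 (mod 73), s ≡ 72. Hence t ≡ 24 + 59·72 = 4272 (mod 4307).
From t ≡ 4272 (mod 4307) write t = 4272 + 4307s. Substituting into t ≡ 9 (mod 97) gives 4307s ≡ 5 (mod 97), and since 39⁻¹ ≡ 5 (mod 97), s ≡ 25. Hence t ≡ 4272 + 4307·25 = 111947 (mod 417779).
From t ≡ 111947 (mod 417779) write t = 111947 + 417779s. Substituting into t ≡ 45 (mod 53) gives 417779s ≡ 34 (mod 53), and since 33⁻¹ ≡ 45 (mod 53), s ≡ 46. Hence t ≡ 111947 + 417779·46 = 19329781 (mod 22142287).
From t ≡ 19329781 (mod 22142287) write t = 19329781 + 22142287s. Substituting into t ≡ 145 (mod 193) gives 22142287s ≡ 86 (mod 193), and since 169⁻¹ ≡ 8 (mod 193), s ≡ 109. Hence t ≡ 19329781 + 22142287·109 = 2432839064 (mod 4273461391).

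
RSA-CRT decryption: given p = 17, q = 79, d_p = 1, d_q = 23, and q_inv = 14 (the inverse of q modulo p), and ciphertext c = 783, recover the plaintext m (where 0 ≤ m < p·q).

m₁ = c^(d_p) mod p: c ≡ 1 (mod 17), and 1^1 mod 17 = 1.
m₂ = c^(d_q) mod q: c ≡ 72 (mod 79), and 72^23 mod 79 = 36.
h = q_inv·(m₁ − m₂) mod p = 14·(1 − 36) mod 17 = 3.
m = m₂ + h·q = 36 + 3·79 = 273.

273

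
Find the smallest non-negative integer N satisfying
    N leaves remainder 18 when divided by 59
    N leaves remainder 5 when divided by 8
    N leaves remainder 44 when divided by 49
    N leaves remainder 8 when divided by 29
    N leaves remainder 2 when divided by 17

9880453

The moduli are pairwise coprime; M = 59·8·49·29·17 = 11402104.
M/59 = 193256; 193256 ≡ 31 (mod 59); 31·40 ≡ 1, so inverse 40.
M/8 = 1425263; 1425263 ≡ 7 (mod 8); 7·7 ≡ 1, so inverse 7.
M/49 = 232696; 232696 ≡ 44 (mod 49); 44·39 ≡ 1, so inverse 39.
M/29 = 393176; 393176 ≡ 23 (mod 29); 23·24 ≡ 1, so inverse 24.
M/17 = 670712; 670712 ≡ 11 (mod 17); 11·14 ≡ 1, so inverse 14.
N ≡ 18·193256·40 + 5·1425263·7 + 44·232696·39 + 8·393176·24 + 2·670712·14 = 682604589.
682604589 mod 11402104 = 9880453.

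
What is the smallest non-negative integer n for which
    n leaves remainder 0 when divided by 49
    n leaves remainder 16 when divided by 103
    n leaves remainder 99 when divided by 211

891996

The moduli are pairwise coprime; M = 49·103·211 = 1064917.
M/49 = 21733; 21733 ≡ 26 (mod 49); 26·17 ≡ 1, so inverse 17.
M/103 = 10339; 10339 ≡ 39 (mod 103); 39·37 ≡ 1, so inverse 37.
M/211 = 5047; 5047 ≡ 194 (mod 211); 194·62 ≡ 1, so inverse 62.
n ≡ 0·21733·17 + 16·10339·37 + 99·5047·62 = 37099174.
37099174 mod 1064917 = 891996.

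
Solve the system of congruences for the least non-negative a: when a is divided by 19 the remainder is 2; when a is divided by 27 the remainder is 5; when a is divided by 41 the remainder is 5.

7754

From a ≡ 2 (mod 19) write a = 2 + 19t. Substituting into a ≡ 5 (mod 27) gives 19t ≡ 3 (mod 27), and since 19⁻¹ ≡ 10 (mod 27), t ≡ 3. Hence a ≡ 2 + 19·3 = 59 (mod 513).
From a ≡ 59 (mod 513) write a = 59 + 513t. Substituting into a ≡ 5 (mod 41) gives 513t ≡ 28 (mod 41), and since 21⁻¹ ≡ 2 (mod 41), t ≡ 15. Hence a ≡ 59 + 513·15 = 7754 (mod 21033).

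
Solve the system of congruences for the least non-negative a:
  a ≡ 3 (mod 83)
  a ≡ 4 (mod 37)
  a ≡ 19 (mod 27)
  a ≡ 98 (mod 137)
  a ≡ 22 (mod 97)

The moduli are pairwise coprime; N = 83·37·27·137·97 = 1101884013.
N/83 = 13275711; 13275711 ≡ 27 (mod 83); 27·40 ≡ 1, so inverse 40.
N/37 = 29780649; 29780649 ≡ 15 (mod 37); 15·5 ≡ 1, so inverse 5.
N/27 = 40810519; 40810519 ≡ 19 (mod 27); 19·10 ≡ 1, so inverse 10.
N/137 = 8042949; 8042949 ≡ 90 (mod 137); 90·102 ≡ 1, so inverse 102.
N/97 = 11359629; 11359629 ≡ 56 (mod 97); 56·26 ≡ 1, so inverse 26.
a ≡ 3·13275711·40 + 4·29780649·5 + 19·40810519·10 + 98·8042949·102 + 22·11359629·26 = 96837722902.
96837722902 mod 1101884013 = 973813771.

973813771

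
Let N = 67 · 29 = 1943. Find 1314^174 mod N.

Mod 67: 1314 ≡ 41; by Fermat, exponent reduces to 174 mod 66 = 42; 41^42 ≡ 62 (mod 67).
Mod 29: 1314 ≡ 9; by Fermat, exponent reduces to 174 mod 28 = 6; 9^6 ≡ 16 (mod 29).
Combine by CRT: x ≡ 62 (mod 67), x ≡ 16 (mod 29) ⇒ x ≡ 799 (mod 1943).

799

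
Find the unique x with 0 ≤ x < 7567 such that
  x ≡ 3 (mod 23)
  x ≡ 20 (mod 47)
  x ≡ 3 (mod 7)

The moduli are pairwise coprime; N = 23·47·7 = 7567.
N/23 = 329; 329 ≡ 7 (mod 23); 7·10 ≡ 1, so inverse 10.
N/47 = 161; 161 ≡ 20 (mod 47); 20·40 ≡ 1, so inverse 40.
N/7 = 1081; 1081 ≡ 3 (mod 7); 3·5 ≡ 1, so inverse 5.
x ≡ 3·329·10 + 20·161·40 + 3·1081·5 = 154885.
154885 mod 7567 = 3545.

3545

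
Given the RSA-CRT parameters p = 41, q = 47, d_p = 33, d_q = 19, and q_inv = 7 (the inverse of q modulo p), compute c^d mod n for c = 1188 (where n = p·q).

163

m₁ = c^(d_p) mod p: c ≡ 40 (mod 41), and 40^33 mod 41 = 40.
m₂ = c^(d_q) mod q: c ≡ 13 (mod 47), and 13^19 mod 47 = 22.
h = q_inv·(m₁ − m₂) mod p = 7·(40 − 22) mod 41 = 3.
m = m₂ + h·q = 22 + 3·47 = 163.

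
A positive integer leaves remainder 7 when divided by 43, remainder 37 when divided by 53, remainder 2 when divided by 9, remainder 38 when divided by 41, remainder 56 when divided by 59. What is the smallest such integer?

The moduli are pairwise coprime; N = 43·53·9·41·59 = 49616109.
N/43 = 1153863; 1153863 ≡ 1 (mod 43), inverse 1.
N/53 = 936153; 936153 ≡ 14 (mod 53); 14·19 ≡ 1, so inverse 19.
N/9 = 5512901; 5512901 ≡ 5 (mod 9); 5·2 ≡ 1, so inverse 2.
N/41 = 1210149; 1210149 ≡ 34 (mod 41); 34·35 ≡ 1, so inverse 35.
N/59 = 840951; 840951 ≡ 24 (mod 59); 24·32 ≡ 1, so inverse 32.
a ≡ 7·1153863·1 + 37·936153·19 + 2·5512901·2 + 38·1210149·35 + 56·840951·32 = 3804726566.
3804726566 mod 49616109 = 33902282.

33902282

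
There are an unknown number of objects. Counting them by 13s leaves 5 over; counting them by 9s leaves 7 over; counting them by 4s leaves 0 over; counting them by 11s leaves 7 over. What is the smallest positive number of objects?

304

From N ≡ 5 (mod 13) write N = 5 + 13t. Substituting into N ≡ 7 (mod 9) gives 13t ≡ 2 (mod 9), and since 4⁻¹ ≡ 7 (mod 9), t ≡ 5. Hence N ≡ 5 + 13·5 = 70 (mod 117).
From N ≡ 70 (mod 117) write N = 70 + 117t. Substituting into N ≡ 0 (mod 4) gives 117t ≡ 2 (mod 4), and since 1⁻¹ ≡ 1 (mod 4), t ≡ 2. Hence N ≡ 70 + 117·2 = 304 (mod 468).
From N ≡ 304 (mod 468) write N = 304 + 468t. Substituting into N ≡ 7 (mod 11) gives 468t ≡ 0 (mod 11), and since 6⁻¹ ≡ 2 (mod 11), t ≡ 0. Hence N ≡ 304 + 468·0 = 304 (mod 5148).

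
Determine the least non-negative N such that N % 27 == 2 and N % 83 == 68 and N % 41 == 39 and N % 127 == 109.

11179919

The moduli are pairwise coprime; M = 27·83·41·127 = 11668887.
M/27 = 432181; 432181 ≡ 19 (mod 27); 19·10 ≡ 1, so inverse 10.
M/83 = 140589; 140589 ≡ 70 (mod 83); 70·51 ≡ 1, so inverse 51.
M/41 = 284607; 284607 ≡ 26 (mod 41); 26·30 ≡ 1, so inverse 30.
M/127 = 91881; 91881 ≡ 60 (mod 127); 60·36 ≡ 1, so inverse 36.
N ≡ 2·432181·10 + 68·140589·51 + 39·284607·30 + 109·91881·36 = 1189737506.
1189737506 mod 11668887 = 11179919.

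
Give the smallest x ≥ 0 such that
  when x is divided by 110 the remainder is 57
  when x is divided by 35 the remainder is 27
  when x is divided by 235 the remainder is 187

17107

gcd(110, 35) = 5 and 5 | (27 − 57), so the pair is consistent; merging gives x ≡ 167 (mod 770), where 770 = lcm(110, 35).
gcd(770, 235) = 5 and 5 | (187 − 167), so the pair is consistent; merging gives x ≡ 17107 (mod 36190), where 36190 = lcm(770, 235).
The solution is unique modulo lcm(110, 35, 235) = 36190.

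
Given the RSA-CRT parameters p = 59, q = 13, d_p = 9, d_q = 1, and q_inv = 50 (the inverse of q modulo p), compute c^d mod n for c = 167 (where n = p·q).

440

m₁ = c^(d_p) mod p: c ≡ 49 (mod 59), and 49^9 mod 59 = 27.
m₂ = c^(d_q) mod q: c ≡ 11 (mod 13), and 11^1 mod 13 = 11.
h = q_inv·(m₁ − m₂) mod p = 50·(27 − 11) mod 59 = 33.
m = m₂ + h·q = 11 + 33·13 = 440.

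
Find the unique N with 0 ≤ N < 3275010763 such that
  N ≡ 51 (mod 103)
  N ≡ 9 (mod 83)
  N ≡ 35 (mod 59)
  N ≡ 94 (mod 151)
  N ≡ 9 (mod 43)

468756038

Combine the congruences pairwise.
From N ≡ 51 (mod 103) write N = 51 + 103t. Substituting into N ≡ 9 (mod 83) gives 103t ≡ 41 (mod 83), and since 20⁻¹ ≡ 54 (mod 83), t ≡ 56. Hence N ≡ 51 + 103·56 = 5819 (mod 8549).
From N ≡ 5819 (mod 8549) write N = 5819 + 8549t. Substituting into N ≡ 35 (mod 59) gives 8549t ≡ 57 (mod 59), and since 53⁻¹ ≡ 49 (mod 59), t ≡ 20. Hence N ≡ 5819 + 8549·20 = 176799 (mod 504391).
From N ≡ 176799 (mod 504391) write N = 176799 + 504391t. Substituting into N ≡ 94 (mod 151) gives 504391t ≡ 116 (mod 151), and since 51⁻¹ ≡ 77 (mod 151), t ≡ 23. Hence N ≡ 176799 + 504391·23 = 11777792 (mod 76163041).
From N ≡ 11777792 (mod 76163041) write N = 11777792 + 76163041t. Substituting into N ≡ 9 (mod 43) gives 76163041t ≡ 3 (mod 43), and since 22⁻¹ ≡ 2 (mod 43), t ≡ 6. Hence N ≡ 11777792 + 76163041·6 = 468756038 (mod 3275010763).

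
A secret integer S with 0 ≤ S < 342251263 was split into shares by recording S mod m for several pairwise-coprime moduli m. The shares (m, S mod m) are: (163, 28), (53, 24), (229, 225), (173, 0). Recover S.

65518041

The moduli are pairwise coprime; N = 163·53·229·173 = 342251263.
N/163 = 2099701; 2099701 ≡ 98 (mod 163); 98·5 ≡ 1, so inverse 5.
N/53 = 6457571; 6457571 ≡ 51 (mod 53); 51·26 ≡ 1, so inverse 26.
N/229 = 1494547; 1494547 ≡ 93 (mod 229); 93·197 ≡ 1, so inverse 197.
N/173 = 1978331; 1978331 ≡ 76 (mod 173); 76·107 ≡ 1, so inverse 107.
S ≡ 28·2099701·5 + 24·6457571·26 + 225·1494547·197 + 0·1978331·107 = 70569278219.
70569278219 mod 342251263 = 65518041.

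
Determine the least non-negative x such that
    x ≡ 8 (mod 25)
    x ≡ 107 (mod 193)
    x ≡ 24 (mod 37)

40058

From x ≡ 8 (mod 25) write x = 8 + 25t. Substituting into x ≡ 107 (mod 193) gives 25t ≡ 99 (mod 193), and since 25⁻¹ ≡ 139 (mod 193), t ≡ 58. Hence x ≡ 8 + 25·58 = 1458 (mod 4825).
From x ≡ 1458 (mod 4825) write x = 1458 + 4825t. Substituting into x ≡ 24 (mod 37) gives 4825t ≡ 9 (mod 37), and since 15⁻¹ ≡ 5 (mod 37), t ≡ 8. Hence x ≡ 1458 + 4825·8 = 40058 (mod 178525).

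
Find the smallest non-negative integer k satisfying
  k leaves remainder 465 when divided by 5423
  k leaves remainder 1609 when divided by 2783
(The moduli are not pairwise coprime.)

1329100

Combine the congruences pairwise.
gcd(5423, 2783) = 11 and 11 | (1609 − 465), so the pair is consistent; merging gives k ≡ 1329100 (mod 1372019), where 1372019 = lcm(5423, 2783).
The solution is unique modulo lcm(5423, 2783) = 1372019.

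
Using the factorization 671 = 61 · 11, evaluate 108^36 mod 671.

Mod 61: 108 ≡ 47; 47^36 ≡ 1 (mod 61).
Mod 11: 108 ≡ 9; by Fermat, exponent reduces to 36 mod 10 = 6; 9^6 ≡ 9 (mod 11).
Combine by CRT: x ≡ 1 (mod 61), x ≡ 9 (mod 11) ⇒ x ≡ 306 (mod 671).

306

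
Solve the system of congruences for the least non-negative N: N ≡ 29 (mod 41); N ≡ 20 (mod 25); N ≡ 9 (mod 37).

The moduli are pairwise coprime; M = 41·25·37 = 37925.
M/41 = 925; 925 ≡ 23 (mod 41); 23·25 ≡ 1, so inverse 25.
M/25 = 1517; 1517 ≡ 17 (mod 25); 17·3 ≡ 1, so inverse 3.
M/37 = 1025; 1025 ≡ 26 (mod 37); 26·10 ≡ 1, so inverse 10.
N ≡ 29·925·25 + 20·1517·3 + 9·1025·10 = 853895.
853895 mod 37925 = 19545.

19545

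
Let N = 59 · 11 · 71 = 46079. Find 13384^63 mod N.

25262

Mod 59: 13384 ≡ 50; by Fermat, exponent reduces to 63 mod 58 = 5; 50^5 ≡ 10 (mod 59).
Mod 11: 13384 ≡ 8; by Fermat, exponent reduces to 63 mod 10 = 3; 8^3 ≡ 6 (mod 11).
Mod 71: 13384 ≡ 36; 36^63 ≡ 57 (mod 71).
Combine by CRT: x ≡ 10 (mod 59), x ≡ 6 (mod 11), x ≡ 57 (mod 71) ⇒ x ≡ 25262 (mod 46079).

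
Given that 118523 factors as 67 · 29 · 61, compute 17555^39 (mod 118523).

70820

Mod 67: 17555 ≡ 1; 1^39 ≡ 1 (mod 67).
Mod 29: 17555 ≡ 10; by Fermat, exponent reduces to 39 mod 28 = 11; 10^11 ≡ 2 (mod 29).
Mod 61: 17555 ≡ 48; 48^39 ≡ 60 (mod 61).
Combine by CRT: x ≡ 1 (mod 67), x ≡ 2 (mod 29), x ≡ 60 (mod 61) ⇒ x ≡ 70820 (mod 118523).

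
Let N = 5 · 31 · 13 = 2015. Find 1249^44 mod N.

Mod 5: 1249 ≡ 4; since 4 | 44, by Fermat 4^44 ≡ 1 (mod 5).
Mod 31: 1249 ≡ 9; by Fermat, exponent reduces to 44 mod 30 = 14; 9^14 ≡ 7 (mod 31).
Mod 13: 1249 ≡ 1; by Fermat, exponent reduces to 44 mod 12 = 8; 1^8 ≡ 1 (mod 13).
Combine by CRT: x ≡ 1 (mod 5), x ≡ 7 (mod 31), x ≡ 1 (mod 13) ⇒ x ≡ 131 (mod 2015).

131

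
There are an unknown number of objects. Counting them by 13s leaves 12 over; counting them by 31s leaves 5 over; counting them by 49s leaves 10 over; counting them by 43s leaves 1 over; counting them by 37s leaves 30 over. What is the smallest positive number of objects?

The moduli are pairwise coprime; M = 13·31·49·43·37 = 31417477.
M/13 = 2416729; 2416729 ≡ 3 (mod 13); 3·9 ≡ 1, so inverse 9.
M/31 = 1013467; 1013467 ≡ 15 (mod 31); 15·29 ≡ 1, so inverse 29.
M/49 = 641173; 641173 ≡ 8 (mod 49); 8·43 ≡ 1, so inverse 43.
M/43 = 730639; 730639 ≡ 26 (mod 43); 26·5 ≡ 1, so inverse 5.
M/37 = 849121; 849121 ≡ 8 (mod 37); 8·14 ≡ 1, so inverse 14.
N ≡ 12·2416729·9 + 5·1013467·29 + 10·641173·43 + 1·730639·5 + 30·849121·14 = 1043947852.
1043947852 mod 31417477 = 7171111.

7171111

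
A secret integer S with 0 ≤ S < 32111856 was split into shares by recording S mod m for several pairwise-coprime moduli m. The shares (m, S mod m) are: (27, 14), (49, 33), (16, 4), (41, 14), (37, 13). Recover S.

The moduli are pairwise coprime; N = 27·49·16·41·37 = 32111856.
N/27 = 1189328; 1189328 ≡ 5 (mod 27); 5·11 ≡ 1, so inverse 11.
N/49 = 655344; 655344 ≡ 18 (mod 49); 18·30 ≡ 1, so inverse 30.
N/16 = 2006991; 2006991 ≡ 15 (mod 16); 15·15 ≡ 1, so inverse 15.
N/41 = 783216; 783216 ≡ 34 (mod 41); 34·35 ≡ 1, so inverse 35.
N/37 = 867888; 867888 ≡ 16 (mod 37); 16·7 ≡ 1, so inverse 7.
S ≡ 14·1189328·11 + 33·655344·30 + 4·2006991·15 + 14·783216·35 + 13·867888·7 = 1415120180.
1415120180 mod 32111856 = 2198516.

2198516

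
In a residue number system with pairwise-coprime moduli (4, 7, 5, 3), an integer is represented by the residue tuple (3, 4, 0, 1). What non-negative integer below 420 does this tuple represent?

The moduli are pairwise coprime; N = 4·7·5·3 = 420.
N/4 = 105; 105 ≡ 1 (mod 4), inverse 1.
N/7 = 60; 60 ≡ 4 (mod 7); 4·2 ≡ 1, so inverse 2.
N/5 = 84; 84 ≡ 4 (mod 5); 4·4 ≡ 1, so inverse 4.
N/3 = 140; 140 ≡ 2 (mod 3); 2·2 ≡ 1, so inverse 2.
x ≡ 3·105·1 + 4·60·2 + 0·84·4 + 1·140·2 = 1075.
1075 mod 420 = 235.

235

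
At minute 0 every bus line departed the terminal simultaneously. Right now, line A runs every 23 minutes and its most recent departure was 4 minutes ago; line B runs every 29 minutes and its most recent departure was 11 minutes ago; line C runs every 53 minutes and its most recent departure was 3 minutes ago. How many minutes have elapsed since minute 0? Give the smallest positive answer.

533

From t ≡ 4 (mod 23) write t = 4 + 23s. Substituting into t ≡ 11 (mod 29) gives 23s ≡ 7 (mod 29), and since 23⁻¹ ≡ 24 (mod 29), s ≡ 23. Hence t ≡ 4 + 23·23 = 533 (mod 667).
From t ≡ 533 (mod 667) write t = 533 + 667s. Substituting into t ≡ 3 (mod 53) gives 667s ≡ 0 (mod 53), and since 31⁻¹ ≡ 12 (mod 53), s ≡ 0. Hence t ≡ 533 + 667·0 = 533 (mod 35351).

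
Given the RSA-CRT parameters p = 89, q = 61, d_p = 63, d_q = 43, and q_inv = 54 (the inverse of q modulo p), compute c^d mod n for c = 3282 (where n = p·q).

4428

m₁ = c^(d_p) mod p: c ≡ 78 (mod 89), and 78^63 mod 89 = 67.
m₂ = c^(d_q) mod q: c ≡ 49 (mod 61), and 49^43 mod 61 = 36.
h = q_inv·(m₁ − m₂) mod p = 54·(67 − 36) mod 89 = 72.
m = m₂ + h·q = 36 + 72·61 = 4428.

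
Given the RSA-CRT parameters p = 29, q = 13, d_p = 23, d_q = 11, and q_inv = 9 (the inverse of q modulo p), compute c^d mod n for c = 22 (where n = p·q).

328

m₁ = c^(d_p) mod p: c ≡ 22 (mod 29), and 22^23 mod 29 = 9.
m₂ = c^(d_q) mod q: c ≡ 9 (mod 13), and 9^11 mod 13 = 3.
h = q_inv·(m₁ − m₂) mod p = 9·(9 − 3) mod 29 = 25.
m = m₂ + h·q = 3 + 25·13 = 328.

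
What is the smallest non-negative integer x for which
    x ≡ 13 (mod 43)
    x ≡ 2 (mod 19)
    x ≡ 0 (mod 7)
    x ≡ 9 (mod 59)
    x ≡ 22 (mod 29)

From x ≡ 13 (mod 43) write x = 13 + 43t. Substituting into x ≡ 2 (mod 19) gives 43t ≡ 8 (mod 19), and since 5⁻¹ ≡ 4 (mod 19), t ≡ 13. Hence x ≡ 13 + 43·13 = 572 (mod 817).
From x ≡ 572 (mod 817) write x = 572 + 817t. Substituting into x ≡ 0 (mod 7) gives 817t ≡ 2 (mod 7), and since 5⁻¹ ≡ 3 (mod 7), t ≡ 6. Hence x ≡ 572 + 817·6 = 5474 (mod 5719).
From x ≡ 5474 (mod 5719) write x = 5474 + 5719t. Substituting into x ≡ 9 (mod 59) gives 5719t ≡ 22 (mod 59), and since 55⁻¹ ≡ 44 (mod 59), t ≡ 24. Hence x ≡ 5474 + 5719·24 = 142730 (mod 337421).
From x ≡ 142730 (mod 337421) write x = 142730 + 337421t. Substituting into x ≡ 22 (mod 29) gives 337421t ≡ 1 (mod 29), and since 6⁻¹ ≡ 5 (mod 29), t ≡ 5. Hence x ≡ 142730 + 337421·5 = 1829835 (mod 9785209).

1829835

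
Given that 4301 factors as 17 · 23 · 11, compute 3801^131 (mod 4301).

Mod 17: 3801 ≡ 10; by Fermat, exponent reduces to 131 mod 16 = 3; 10^3 ≡ 14 (mod 17).
Mod 23: 3801 ≡ 6; by Fermat, exponent reduces to 131 mod 22 = 21; 6^21 ≡ 4 (mod 23).
Mod 11: 3801 ≡ 6; by Fermat, exponent reduces to 131 mod 10 = 1; 6^1 ≡ 6 (mod 11).
Combine by CRT: x ≡ 14 (mod 17), x ≡ 4 (mod 23), x ≡ 6 (mod 11) ⇒ x ≡ 303 (mod 4301).

303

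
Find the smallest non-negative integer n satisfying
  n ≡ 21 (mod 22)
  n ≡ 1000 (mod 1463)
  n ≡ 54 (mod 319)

Combine the congruences pairwise.
gcd(22, 1463) = 11 and 11 | (1000 − 21), so the pair is consistent; merging gives n ≡ 2463 (mod 2926), where 2926 = lcm(22, 1463).
gcd(2926, 319) = 11 and 11 | (54 − 2463), so the pair is consistent; merging gives n ≡ 60983 (mod 84854), where 84854 = lcm(2926, 319).
The solution is unique modulo lcm(22, 1463, 319) = 84854.

60983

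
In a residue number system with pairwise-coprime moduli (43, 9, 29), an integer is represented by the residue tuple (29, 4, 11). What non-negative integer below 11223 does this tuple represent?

6565

From x ≡ 29 (mod 43) write x = 29 + 43t. Substituting into x ≡ 4 (mod 9) gives 43t ≡ 2 (mod 9), and since 7⁻¹ ≡ 4 (mod 9), t ≡ 8. Hence x ≡ 29 + 43·8 = 373 (mod 387).
From x ≡ 373 (mod 387) write x = 373 + 387t. Substituting into x ≡ 11 (mod 29) gives 387t ≡ 15 (mod 29), and since 10⁻¹ ≡ 3 (mod 29), t ≡ 16. Hence x ≡ 373 + 387·16 = 6565 (mod 11223).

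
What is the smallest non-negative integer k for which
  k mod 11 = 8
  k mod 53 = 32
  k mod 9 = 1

3583

The moduli are pairwise coprime; N = 11·53·9 = 5247.
N/11 = 477; 477 ≡ 4 (mod 11); 4·3 ≡ 1, so inverse 3.
N/53 = 99; 99 ≡ 46 (mod 53); 46·15 ≡ 1, so inverse 15.
N/9 = 583; 583 ≡ 7 (mod 9); 7·4 ≡ 1, so inverse 4.
k ≡ 8·477·3 + 32·99·15 + 1·583·4 = 61300.
61300 mod 5247 = 3583.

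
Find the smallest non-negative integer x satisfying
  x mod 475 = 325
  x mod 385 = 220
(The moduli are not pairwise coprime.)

gcd(475, 385) = 5 and 5 | (220 − 325), so the pair is consistent; merging gives x ≡ 30250 (mod 36575), where 36575 = lcm(475, 385).
The solution is unique modulo lcm(475, 385) = 36575.

30250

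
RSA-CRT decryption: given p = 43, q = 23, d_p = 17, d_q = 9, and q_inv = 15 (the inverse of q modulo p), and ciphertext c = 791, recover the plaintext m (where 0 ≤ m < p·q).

324

m₁ = c^(d_p) mod p: c ≡ 17 (mod 43), and 17^17 mod 43 = 23.
m₂ = c^(d_q) mod q: c ≡ 9 (mod 23), and 9^9 mod 23 = 2.
h = q_inv·(m₁ − m₂) mod p = 15·(23 − 2) mod 43 = 14.
m = m₂ + h·q = 2 + 14·23 = 324.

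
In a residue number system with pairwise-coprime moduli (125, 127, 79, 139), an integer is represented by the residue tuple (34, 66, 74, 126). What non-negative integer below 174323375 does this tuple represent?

The moduli are pairwise coprime; N = 125·127·79·139 = 174323375.
N/125 = 1394587; 1394587 ≡ 87 (mod 125); 87·23 ≡ 1, so inverse 23.
N/127 = 1372625; 1372625 ≡ 9 (mod 127); 9·113 ≡ 1, so inverse 113.
N/79 = 2206625; 2206625 ≡ 76 (mod 79); 76·26 ≡ 1, so inverse 26.
N/139 = 1254125; 1254125 ≡ 67 (mod 139); 67·83 ≡ 1, so inverse 83.
x ≡ 34·1394587·23 + 66·1372625·113 + 74·2206625·26 + 126·1254125·83 = 28688790034.
28688790034 mod 174323375 = 99756534.

99756534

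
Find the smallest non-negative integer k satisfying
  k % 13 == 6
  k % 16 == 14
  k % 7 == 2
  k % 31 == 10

36094

The moduli are pairwise coprime; N = 13·16·7·31 = 45136.
N/13 = 3472; 3472 ≡ 1 (mod 13), inverse 1.
N/16 = 2821; 2821 ≡ 5 (mod 16); 5·13 ≡ 1, so inverse 13.
N/7 = 6448; 6448 ≡ 1 (mod 7), inverse 1.
N/31 = 1456; 1456 ≡ 30 (mod 31); 30·30 ≡ 1, so inverse 30.
k ≡ 6·3472·1 + 14·2821·13 + 2·6448·1 + 10·1456·30 = 983950.
983950 mod 45136 = 36094.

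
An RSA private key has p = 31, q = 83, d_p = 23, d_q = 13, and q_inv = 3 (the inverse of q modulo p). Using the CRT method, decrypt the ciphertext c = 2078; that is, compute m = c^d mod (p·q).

m₁ = c^(d_p) mod p: c ≡ 1 (mod 31), and 1^23 mod 31 = 1.
m₂ = c^(d_q) mod q: c ≡ 3 (mod 83), and 3^13 mod 83 = 59.
h = q_inv·(m₁ − m₂) mod p = 3·(1 − 59) mod 31 = 12.
m = m₂ + h·q = 59 + 12·83 = 1055.

1055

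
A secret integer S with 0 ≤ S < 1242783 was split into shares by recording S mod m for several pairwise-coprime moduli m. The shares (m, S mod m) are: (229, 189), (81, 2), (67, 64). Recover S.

147665

From S ≡ 189 (mod 229) write S = 189 + 229t. Substituting into S ≡ 2 (mod 81) gives 229t ≡ 56 (mod 81), and since 67⁻¹ ≡ 52 (mod 81), t ≡ 77. Hence S ≡ 189 + 229·77 = 17822 (mod 18549).
From S ≡ 17822 (mod 18549) write S = 17822 + 18549t. Substituting into S ≡ 64 (mod 67) gives 18549t ≡ 64 (mod 67), and since 57⁻¹ ≡ 20 (mod 67), t ≡ 7. Hence S ≡ 17822 + 18549·7 = 147665 (mod 1242783).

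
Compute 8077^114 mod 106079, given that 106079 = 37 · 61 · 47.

44771

Mod 37: 8077 ≡ 11; by Fermat, exponent reduces to 114 mod 36 = 6; 11^6 ≡ 1 (mod 37).
Mod 61: 8077 ≡ 25; by Fermat, exponent reduces to 114 mod 60 = 54; 25^54 ≡ 58 (mod 61).
Mod 47: 8077 ≡ 40; by Fermat, exponent reduces to 114 mod 46 = 22; 40^22 ≡ 27 (mod 47).
Combine by CRT: x ≡ 1 (mod 37), x ≡ 58 (mod 61), x ≡ 27 (mod 47) ⇒ x ≡ 44771 (mod 106079).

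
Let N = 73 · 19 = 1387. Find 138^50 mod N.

Mod 73: 138 ≡ 65; 65^50 ≡ 64 (mod 73).
Mod 19: 138 ≡ 5; by Fermat, exponent reduces to 50 mod 18 = 14; 5^14 ≡ 9 (mod 19).
Combine by CRT: x ≡ 64 (mod 73), x ≡ 9 (mod 19) ⇒ x ≡ 940 (mod 1387).

940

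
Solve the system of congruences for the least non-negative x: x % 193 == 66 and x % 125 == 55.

23805

Combine the congruences pairwise.
From x ≡ 66 (mod 193) write x = 66 + 193t. Substituting into x ≡ 55 (mod 125) gives 193t ≡ 114 (mod 125), and since 68⁻¹ ≡ 57 (mod 125), t ≡ 123. Hence x ≡ 66 + 193·123 = 23805 (mod 24125).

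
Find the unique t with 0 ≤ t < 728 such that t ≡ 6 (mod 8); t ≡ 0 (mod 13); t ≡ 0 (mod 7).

The moduli are pairwise coprime; N = 8·13·7 = 728.
N/8 = 91; 91 ≡ 3 (mod 8); 3·3 ≡ 1, so inverse 3.
N/13 = 56; 56 ≡ 4 (mod 13); 4·10 ≡ 1, so inverse 10.
N/7 = 104; 104 ≡ 6 (mod 7); 6·6 ≡ 1, so inverse 6.
t ≡ 6·91·3 + 0·56·10 + 0·104·6 = 1638.
1638 mod 728 = 182.

182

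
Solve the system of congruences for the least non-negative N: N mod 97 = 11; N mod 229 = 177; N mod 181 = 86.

2679248

The moduli are pairwise coprime; M = 97·229·181 = 4020553.
M/97 = 41449; 41449 ≡ 30 (mod 97); 30·55 ≡ 1, so inverse 55.
M/229 = 17557; 17557 ≡ 153 (mod 229); 153·3 ≡ 1, so inverse 3.
M/181 = 22213; 22213 ≡ 131 (mod 181); 131·76 ≡ 1, so inverse 76.
N ≡ 11·41449·55 + 177·17557·3 + 86·22213·76 = 179583580.
179583580 mod 4020553 = 2679248.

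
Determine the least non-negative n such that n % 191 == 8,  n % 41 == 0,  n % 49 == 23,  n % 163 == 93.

The moduli are pairwise coprime; M = 191·41·49·163 = 62546197.
M/191 = 327467; 327467 ≡ 93 (mod 191); 93·76 ≡ 1, so inverse 76.
M/41 = 1525517; 1525517 ≡ 30 (mod 41); 30·26 ≡ 1, so inverse 26.
M/49 = 1276453; 1276453 ≡ 3 (mod 49); 3·33 ≡ 1, so inverse 33.
M/163 = 383719; 383719 ≡ 17 (mod 163); 17·48 ≡ 1, so inverse 48.
n ≡ 8·327467·76 + 0·1525517·26 + 23·1276453·33 + 93·383719·48 = 2880849379.
2880849379 mod 62546197 = 3724317.

3724317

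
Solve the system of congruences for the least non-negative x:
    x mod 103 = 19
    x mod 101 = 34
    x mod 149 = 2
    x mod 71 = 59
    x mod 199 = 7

11899269483

The moduli are pairwise coprime; N = 103·101·149·71·199 = 21900614063.
N/103 = 212627321; 212627321 ≡ 95 (mod 103); 95·90 ≡ 1, so inverse 90.
N/101 = 216837763; 216837763 ≡ 55 (mod 101); 55·90 ≡ 1, so inverse 90.
N/149 = 146983987; 146983987 ≡ 106 (mod 149); 106·97 ≡ 1, so inverse 97.
N/71 = 308459353; 308459353 ≡ 66 (mod 71); 66·14 ≡ 1, so inverse 14.
N/199 = 110053337; 110053337 ≡ 168 (mod 199); 168·77 ≡ 1, so inverse 77.
x ≡ 19·212627321·90 + 34·216837763·90 + 2·146983987·97 + 59·308459353·14 + 7·110053337·77 = 1369737341389.
1369737341389 mod 21900614063 = 11899269483.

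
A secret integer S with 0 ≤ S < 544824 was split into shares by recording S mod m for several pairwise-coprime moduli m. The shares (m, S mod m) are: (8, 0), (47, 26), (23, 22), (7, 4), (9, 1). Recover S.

321976

The moduli are pairwise coprime; N = 8·47·23·7·9 = 544824.
N/8 = 68103; 68103 ≡ 7 (mod 8); 7·7 ≡ 1, so inverse 7.
N/47 = 11592; 11592 ≡ 30 (mod 47); 30·11 ≡ 1, so inverse 11.
N/23 = 23688; 23688 ≡ 21 (mod 23); 21·11 ≡ 1, so inverse 11.
N/7 = 77832; 77832 ≡ 6 (mod 7); 6·6 ≡ 1, so inverse 6.
N/9 = 60536; 60536 ≡ 2 (mod 9); 2·5 ≡ 1, so inverse 5.
S ≡ 0·68103·7 + 26·11592·11 + 22·23688·11 + 4·77832·6 + 1·60536·5 = 11218456.
11218456 mod 544824 = 321976.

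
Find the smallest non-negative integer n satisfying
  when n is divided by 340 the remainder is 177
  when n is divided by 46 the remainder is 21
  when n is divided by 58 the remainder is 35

117137

Combine the congruences pairwise.
gcd(340, 46) = 2 and 2 | (21 − 177), so the pair is consistent; merging gives n ≡ 7657 (mod 7820), where 7820 = lcm(340, 46).
gcd(7820, 58) = 2 and 2 | (35 − 7657), so the pair is consistent; merging gives n ≡ 117137 (mod 226780), where 226780 = lcm(7820, 58).
The solution is unique modulo lcm(340, 46, 58) = 226780.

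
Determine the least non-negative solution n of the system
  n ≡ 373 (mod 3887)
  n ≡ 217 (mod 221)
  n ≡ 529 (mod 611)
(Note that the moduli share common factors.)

35356

gcd(3887, 221) = 13 and 13 | (217 − 373), so the pair is consistent; merging gives n ≡ 35356 (mod 66079), where 66079 = lcm(3887, 221).
gcd(66079, 611) = 13 and 13 | (529 − 35356), so the pair is consistent; merging gives n ≡ 35356 (mod 3105713), where 3105713 = lcm(66079, 611).
The solution is unique modulo lcm(3887, 221, 611) = 3105713.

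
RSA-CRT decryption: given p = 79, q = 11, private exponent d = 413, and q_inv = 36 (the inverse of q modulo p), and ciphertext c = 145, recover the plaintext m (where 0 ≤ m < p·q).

d_p = d mod (p−1) = 413 mod 78 = 23; d_q = d mod (q−1) = 3.
m₁ = c^(d_p) mod p: c ≡ 66 (mod 79), and 66^23 mod 79 = 70.
m₂ = c^(d_q) mod q: c ≡ 2 (mod 11), and 2^3 mod 11 = 8.
h = q_inv·(m₁ − m₂) mod p = 36·(70 − 8) mod 79 = 20.
m = m₂ + h·q = 8 + 20·11 = 228.

228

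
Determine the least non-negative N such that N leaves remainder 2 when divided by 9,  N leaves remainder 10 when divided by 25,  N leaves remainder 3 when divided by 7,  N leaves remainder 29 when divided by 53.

61085

Combine the congruences pairwise.
From N ≡ 2 (mod 9) write N = 2 + 9t. Substituting into N ≡ 10 (mod 25) gives 9t ≡ 8 (mod 25), and since 9⁻¹ ≡ 14 (mod 25), t ≡ 12. Hence N ≡ 2 + 9·12 = 110 (mod 225).
From N ≡ 110 (mod 225) write N = 110 + 225t. Substituting into N ≡ 3 (mod 7) gives 225t ≡ 5 (mod 7), and since 1⁻¹ ≡ 1 (mod 7), t ≡ 5. Hence N ≡ 110 + 225·5 = 1235 (mod 1575).
From N ≡ 1235 (mod 1575) write N = 1235 + 1575t. Substituting into N ≡ 29 (mod 53) gives 1575t ≡ 13 (mod 53), and since 38⁻¹ ≡ 7 (mod 53), t ≡ 38. Hence N ≡ 1235 + 1575·38 = 61085 (mod 83475).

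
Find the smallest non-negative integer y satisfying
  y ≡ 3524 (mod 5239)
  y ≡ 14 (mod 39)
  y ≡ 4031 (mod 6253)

gcd(5239, 39) = 13 and 13 | (14 − 3524), so the pair is consistent; merging gives y ≡ 3524 (mod 15717), where 15717 = lcm(5239, 39).
gcd(15717, 6253) = 169 and 169 | (4031 − 3524), so the pair is consistent; merging gives y ≡ 97826 (mod 581529), where 581529 = lcm(15717, 6253).
The solution is unique modulo lcm(5239, 39, 6253) = 581529.

97826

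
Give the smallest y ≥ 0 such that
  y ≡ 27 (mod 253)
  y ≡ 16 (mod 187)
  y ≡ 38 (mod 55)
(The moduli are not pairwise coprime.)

gcd(253, 187) = 11 and 11 | (16 − 27), so the pair is consistent; merging gives y ≡ 3569 (mod 4301), where 4301 = lcm(253, 187).
gcd(4301, 55) = 11 and 11 | (38 − 3569), so the pair is consistent; merging gives y ≡ 20773 (mod 21505), where 21505 = lcm(4301, 55).
The solution is unique modulo lcm(253, 187, 55) = 21505.

20773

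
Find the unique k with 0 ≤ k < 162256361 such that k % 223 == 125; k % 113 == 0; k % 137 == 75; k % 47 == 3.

32558125

From k ≡ 125 (mod 223) write k = 125 + 223t. Substituting into k ≡ 0 (mod 113) gives 223t ≡ 101 (mod 113), and since 110⁻¹ ≡ 75 (mod 113), t ≡ 4. Hence k ≡ 125 + 223·4 = 1017 (mod 25199).
From k ≡ 1017 (mod 25199) write k = 1017 + 25199t. Substituting into k ≡ 75 (mod 137) gives 25199t ≡ 17 (mod 137), and since 128⁻¹ ≡ 76 (mod 137), t ≡ 59. Hence k ≡ 1017 + 25199·59 = 1487758 (mod 3452263).
From k ≡ 1487758 (mod 3452263) write k = 1487758 + 3452263t. Substituting into k ≡ 3 (mod 47) gives 3452263t ≡ 30 (mod 47), and since 19⁻¹ ≡ 5 (mod 47), t ≡ 9. Hence k ≡ 1487758 + 3452263·9 = 32558125 (mod 162256361).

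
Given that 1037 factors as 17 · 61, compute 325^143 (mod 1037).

9

Mod 17: 325 ≡ 2; by Fermat, exponent reduces to 143 mod 16 = 15; 2^15 ≡ 9 (mod 17).
Mod 61: 325 ≡ 20; by Fermat, exponent reduces to 143 mod 60 = 23; 20^23 ≡ 9 (mod 61).
Combine by CRT: x ≡ 9 (mod 17), x ≡ 9 (mod 61) ⇒ x ≡ 9 (mod 1037).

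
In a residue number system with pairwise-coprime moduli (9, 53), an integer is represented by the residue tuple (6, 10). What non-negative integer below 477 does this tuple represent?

222

Combine the congruences pairwise.
From x ≡ 6 (mod 9) write x = 6 + 9t. Substituting into x ≡ 10 (mod 53) gives 9t ≡ 4 (mod 53), and since 9⁻¹ ≡ 6 (mod 53), t ≡ 24. Hence x ≡ 6 + 9·24 = 222 (mod 477).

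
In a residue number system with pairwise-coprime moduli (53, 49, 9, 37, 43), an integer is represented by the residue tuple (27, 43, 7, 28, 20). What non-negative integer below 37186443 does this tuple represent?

The moduli are pairwise coprime; N = 53·49·9·37·43 = 37186443.
N/53 = 701631; 701631 ≡ 17 (mod 53); 17·25 ≡ 1, so inverse 25.
N/49 = 758907; 758907 ≡ 44 (mod 49); 44·39 ≡ 1, so inverse 39.
N/9 = 4131827; 4131827 ≡ 8 (mod 9); 8·8 ≡ 1, so inverse 8.
N/37 = 1005039; 1005039 ≡ 8 (mod 37); 8·14 ≡ 1, so inverse 14.
N/43 = 864801; 864801 ≡ 28 (mod 43); 28·20 ≡ 1, so inverse 20.
x ≡ 27·701631·25 + 43·758907·39 + 7·4131827·8 + 28·1005039·14 + 20·864801·20 = 2717565964.
2717565964 mod 37186443 = 2955625.

2955625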